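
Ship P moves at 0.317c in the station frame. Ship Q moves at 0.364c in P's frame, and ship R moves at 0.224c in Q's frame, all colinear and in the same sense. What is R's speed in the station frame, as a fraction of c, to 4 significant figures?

u ≈ 0.7341c

Compose boost 2: (0.364 + 0.317)/(1 + 0.364×0.317) = 0.6810/1.11539 = 0.610550
Compose boost 3: (0.224 + 0.610550)/(1 + 0.224×0.610550) = 0.834550/1.13676 = 0.7341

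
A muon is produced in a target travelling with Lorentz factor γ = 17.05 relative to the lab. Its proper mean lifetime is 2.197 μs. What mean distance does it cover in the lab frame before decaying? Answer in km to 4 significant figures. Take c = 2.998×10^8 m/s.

β = √(1 − 1/γ²) = √(1 − 1/17.05²) = 0.998279
Dilated lifetime: Δt = γτ₀ = 17.05 × 2.197 μs = 37.4589 μs
d = vΔt = 0.998279c × 37.4589 μs = 2.99284×10^8 m/s × 3.74589×10^-5 s = 11.21 km

d ≈ 11.21 km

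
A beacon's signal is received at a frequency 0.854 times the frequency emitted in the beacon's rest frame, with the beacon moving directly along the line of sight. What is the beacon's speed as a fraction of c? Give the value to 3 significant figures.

f_obs/f_src = √((1−β)/(1+β)) = 0.854  ⇒  (1−β)/(1+β) = 0.72932
β = |1 − D²|/(1 + D²) = |1 − 0.72932|/(1 + 0.72932) = 0.157

β ≈ 0.157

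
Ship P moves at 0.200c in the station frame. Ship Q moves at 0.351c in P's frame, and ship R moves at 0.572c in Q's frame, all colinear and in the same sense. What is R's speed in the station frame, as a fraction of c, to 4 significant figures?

u ≈ 0.8396c

Compose boost 2: (0.351 + 0.200)/(1 + 0.351×0.200) = 0.5510/1.07020 = 0.514857
Compose boost 3: (0.572 + 0.514857)/(1 + 0.572×0.514857) = 1.08686/1.29450 = 0.8396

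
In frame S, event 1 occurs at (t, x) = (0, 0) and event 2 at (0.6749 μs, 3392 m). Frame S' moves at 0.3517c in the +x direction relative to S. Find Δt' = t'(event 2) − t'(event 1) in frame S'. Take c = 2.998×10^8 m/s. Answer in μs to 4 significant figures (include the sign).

Δt' ≈ -3.530 μs

γ = 1/√(1 − 0.3517²) = 1.06825
Δt' = γ(Δt − vΔx/c²) = 1.06825 × (0.6749 μs − 0.3517×3392 m / (2.998×10^8 m/s))
= 1.06825 × (-3.30431 μs) = -3.530 μs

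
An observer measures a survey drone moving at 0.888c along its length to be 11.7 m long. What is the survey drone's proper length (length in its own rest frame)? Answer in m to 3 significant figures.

L₀ ≈ 25.4 m

γ = 1/√(1 − 0.888²) = 2.1747
L₀ = γL = 2.1747 × 11.7 = 25.4 m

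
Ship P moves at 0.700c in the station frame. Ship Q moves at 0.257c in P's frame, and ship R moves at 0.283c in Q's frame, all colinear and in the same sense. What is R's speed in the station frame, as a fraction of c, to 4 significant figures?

u ≈ 0.8898c

Compose boost 2: (0.257 + 0.700)/(1 + 0.257×0.700) = 0.9570/1.17990 = 0.811086
Compose boost 3: (0.283 + 0.811086)/(1 + 0.283×0.811086) = 1.09409/1.22954 = 0.8898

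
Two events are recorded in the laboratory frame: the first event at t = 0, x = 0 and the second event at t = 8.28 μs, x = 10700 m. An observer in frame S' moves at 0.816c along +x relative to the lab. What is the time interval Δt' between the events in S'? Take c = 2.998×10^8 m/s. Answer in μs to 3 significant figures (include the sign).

γ = 1/√(1 − 0.816²) = 1.7299
Δt' = γ(Δt − vΔx/c²) = 1.7299 × (8.28 μs − 0.816×10700 m / (2.998×10^8 m/s))
= 1.7299 × (-20.843 μs) = -36.1 μs

Δt' ≈ -36.1 μs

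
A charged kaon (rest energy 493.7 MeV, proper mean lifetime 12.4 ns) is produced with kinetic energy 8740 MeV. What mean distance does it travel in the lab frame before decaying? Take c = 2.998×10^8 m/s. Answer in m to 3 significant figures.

γ = 1 + K/(m₀c²) = 1 + 8740/493.7 = 18.703
β = √(1 − 1/γ²) = 0.99857
Dilated lifetime: γτ₀ = 18.703 × 12.4 ns = 231.92 ns
d = βc·γτ₀ = 0.99857 × (2.998×10^8 m/s) × 2.3192×10^-7 s = 69.4 m

d ≈ 69.4 m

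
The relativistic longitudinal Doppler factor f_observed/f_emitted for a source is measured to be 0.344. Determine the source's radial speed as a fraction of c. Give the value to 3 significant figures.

f_obs/f_src = √((1−β)/(1+β)) = 0.344  ⇒  (1−β)/(1+β) = 0.11834
β = |1 − D²|/(1 + D²) = |1 − 0.11834|/(1 + 0.11834) = 0.788

β ≈ 0.788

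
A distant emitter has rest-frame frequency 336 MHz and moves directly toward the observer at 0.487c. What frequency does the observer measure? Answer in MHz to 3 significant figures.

Relativistic Doppler: f_obs = f_src √((1+β)/(1−β))
= 336 × √(1.4870/0.51300) = 336 × 1.7025 = 572 MHz

f_obs ≈ 572 MHz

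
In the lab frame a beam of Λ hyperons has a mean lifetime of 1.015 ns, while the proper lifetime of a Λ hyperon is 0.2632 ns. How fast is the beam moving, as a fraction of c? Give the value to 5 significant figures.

γ = Δt/τ₀ = 1.015/0.2632 = 3.856383
β = √(1 − 1/γ²) = √(1 − 1/3.856383²) = 0.96579

β ≈ 0.96579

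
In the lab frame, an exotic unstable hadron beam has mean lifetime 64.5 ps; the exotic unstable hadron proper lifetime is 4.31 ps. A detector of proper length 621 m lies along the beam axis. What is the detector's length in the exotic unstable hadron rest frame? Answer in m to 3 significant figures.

Time dilation ⇒ γ = Δt/τ₀ = 64.5/4.31 = 14.965
Length contraction: L = L₀/γ = 621/14.965 = 41.5 m

L ≈ 41.5 m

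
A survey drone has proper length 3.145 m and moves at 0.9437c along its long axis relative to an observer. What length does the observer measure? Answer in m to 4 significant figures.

γ = 1/√(1 − 0.9437²) = 3.02295
Length contraction: L = L₀/γ = 3.145/3.02295 = 1.040 m

L ≈ 1.040 m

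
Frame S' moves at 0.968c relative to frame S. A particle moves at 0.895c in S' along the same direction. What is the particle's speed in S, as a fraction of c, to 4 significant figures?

Relativistic velocity addition: u = (u' + v)/(1 + u'v/c²)
= (0.895 + 0.968)/(1 + 0.895×0.968) = 1.863/1.86636 = 0.9982

u ≈ 0.9982c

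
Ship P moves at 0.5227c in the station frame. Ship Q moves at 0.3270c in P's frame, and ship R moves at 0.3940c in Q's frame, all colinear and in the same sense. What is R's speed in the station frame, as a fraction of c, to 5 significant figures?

u ≈ 0.87072c

Compose boost 2: (0.3270 + 0.5227)/(1 + 0.3270×0.5227) = 0.84970/1.170923 = 0.7256669
Compose boost 3: (0.3940 + 0.7256669)/(1 + 0.3940×0.7256669) = 1.119667/1.285913 = 0.87072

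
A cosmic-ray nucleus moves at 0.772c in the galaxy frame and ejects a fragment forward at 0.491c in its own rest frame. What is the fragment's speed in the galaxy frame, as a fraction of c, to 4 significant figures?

Compose boost 2: (0.491 + 0.772)/(1 + 0.491×0.772) = 1.263/1.37905 = 0.9158

u ≈ 0.9158c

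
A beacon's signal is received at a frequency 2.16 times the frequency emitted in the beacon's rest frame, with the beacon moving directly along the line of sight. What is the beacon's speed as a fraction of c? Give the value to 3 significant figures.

f_obs/f_src = √((1+β)/(1−β)) = 2.16  ⇒  (1+β)/(1−β) = 4.6656
β = |1 − D²|/(1 + D²) = |1 − 4.6656|/(1 + 4.6656) = 0.647

β ≈ 0.647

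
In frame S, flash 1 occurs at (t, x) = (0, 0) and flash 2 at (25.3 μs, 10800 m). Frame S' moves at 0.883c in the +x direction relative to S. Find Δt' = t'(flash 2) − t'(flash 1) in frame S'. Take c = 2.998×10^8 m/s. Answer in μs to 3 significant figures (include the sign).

Δt' ≈ -13.9 μs

γ = 1/√(1 − 0.883²) = 2.1305
Δt' = γ(Δt − vΔx/c²) = 2.1305 × (25.3 μs − 0.883×10800 m / (2.998×10^8 m/s))
= 2.1305 × (-6.5092 μs) = -13.9 μs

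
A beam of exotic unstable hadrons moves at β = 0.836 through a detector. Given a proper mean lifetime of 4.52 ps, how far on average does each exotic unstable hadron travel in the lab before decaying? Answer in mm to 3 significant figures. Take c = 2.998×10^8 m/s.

d ≈ 2.06 mm

γ = 1/√(1 − 0.836²) = 1.8224
Dilated lifetime: Δt = γτ₀ = 1.8224 × 4.52 ps = 8.2372 ps
d = vΔt = 0.836c × 8.2372 ps = 2.5063×10^8 m/s × 8.2372×10^-12 s = 2.06 mm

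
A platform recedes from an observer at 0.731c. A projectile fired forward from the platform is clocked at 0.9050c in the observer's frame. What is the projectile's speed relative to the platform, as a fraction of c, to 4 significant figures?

u' ≈ 0.5141c

Inverse velocity addition: u' = (u − v)/(1 − uv/c²)
= (0.9050 − 0.731)/(1 − 0.9050×0.731) = 0.1740/0.338445 = 0.5141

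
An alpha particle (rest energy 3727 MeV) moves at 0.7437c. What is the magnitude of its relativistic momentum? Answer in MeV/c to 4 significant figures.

p ≈ 4146 MeV/c

γ = 1/√(1 − 0.7437²) = 1.49586
p = γβm₀c = 1.49586 × 0.7437 × 3727 MeV/c = 4146 MeV/c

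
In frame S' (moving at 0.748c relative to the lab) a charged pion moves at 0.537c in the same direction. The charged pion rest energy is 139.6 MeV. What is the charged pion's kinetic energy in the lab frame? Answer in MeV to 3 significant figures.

u_lab = (0.537 + 0.748)/(1 + 0.537×0.748) = 0.916760
γ = 1/√(1 − 0.916760²) = 2.5035
K = (γ − 1)m₀c² = (2.5035 − 1) × 139.6 = 1.5035 × 139.6 = 210 MeV

K ≈ 210 MeV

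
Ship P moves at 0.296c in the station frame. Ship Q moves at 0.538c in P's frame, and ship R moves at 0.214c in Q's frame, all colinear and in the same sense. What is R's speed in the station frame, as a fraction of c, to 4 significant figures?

u ≈ 0.8089c

Compose boost 2: (0.538 + 0.296)/(1 + 0.538×0.296) = 0.8340/1.15925 = 0.719432
Compose boost 3: (0.214 + 0.719432)/(1 + 0.214×0.719432) = 0.933432/1.15396 = 0.8089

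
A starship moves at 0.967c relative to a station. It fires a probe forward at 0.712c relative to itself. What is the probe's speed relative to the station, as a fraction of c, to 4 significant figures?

u ≈ 0.9944c

Relativistic velocity addition: u = (u' + v)/(1 + u'v/c²)
= (0.712 + 0.967)/(1 + 0.712×0.967) = 1.679/1.68850 = 0.9944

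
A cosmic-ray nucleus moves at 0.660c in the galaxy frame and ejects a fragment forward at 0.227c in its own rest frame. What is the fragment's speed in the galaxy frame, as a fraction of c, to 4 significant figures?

u ≈ 0.7714c

Compose boost 2: (0.227 + 0.660)/(1 + 0.227×0.660) = 0.8870/1.14982 = 0.7714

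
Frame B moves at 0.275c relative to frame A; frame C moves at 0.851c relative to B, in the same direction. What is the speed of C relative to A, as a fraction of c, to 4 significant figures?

Compose boost 2: (0.851 + 0.275)/(1 + 0.851×0.275) = 1.126/1.23402 = 0.9125

u ≈ 0.9125c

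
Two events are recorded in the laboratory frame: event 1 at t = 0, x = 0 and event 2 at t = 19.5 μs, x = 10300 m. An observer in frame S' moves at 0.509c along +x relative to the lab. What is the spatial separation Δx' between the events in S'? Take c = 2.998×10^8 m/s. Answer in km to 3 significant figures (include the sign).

Δx' ≈ 8.51 km

γ = 1/√(1 − 0.509²) = 1.1618
Δx' = γ(Δx − vΔt) = 1.1618 × (10300 m − 0.509×(2.998×10^8 m/s)×19.5×10^-6 s)
= 1.1618 × (7324.3 m) = 8.51 km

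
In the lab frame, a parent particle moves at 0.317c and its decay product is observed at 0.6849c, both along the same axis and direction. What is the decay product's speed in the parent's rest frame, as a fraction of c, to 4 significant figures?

u' ≈ 0.4699c

Inverse velocity addition: u' = (u − v)/(1 − uv/c²)
= (0.6849 − 0.317)/(1 − 0.6849×0.317) = 0.3679/0.782887 = 0.4699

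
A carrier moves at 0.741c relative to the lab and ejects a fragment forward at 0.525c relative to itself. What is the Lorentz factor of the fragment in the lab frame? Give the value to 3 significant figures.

u_lab = (0.525 + 0.741)/(1 + 0.525×0.741) = 1.266/1.38902 = 0.911431
γ = 1/√(1 − 0.911431²) = 2.43

γ ≈ 2.43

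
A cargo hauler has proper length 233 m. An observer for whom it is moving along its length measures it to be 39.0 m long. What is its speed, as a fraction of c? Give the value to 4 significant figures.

γ = L₀/L = 233/39.0 = 5.97436
β = √(1 − 1/γ²) = 0.9859

β ≈ 0.9859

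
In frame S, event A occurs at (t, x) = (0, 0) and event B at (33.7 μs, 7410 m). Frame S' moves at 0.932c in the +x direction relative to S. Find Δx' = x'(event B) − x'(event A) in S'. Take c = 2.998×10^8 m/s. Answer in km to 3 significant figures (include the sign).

γ = 1/√(1 − 0.932²) = 2.7589
Δx' = γ(Δx − vΔt) = 2.7589 × (7410 m − 0.932×(2.998×10^8 m/s)×33.7×10^-6 s)
= 2.7589 × (-2006.2 m) = -5.54 km

Δx' ≈ -5.54 km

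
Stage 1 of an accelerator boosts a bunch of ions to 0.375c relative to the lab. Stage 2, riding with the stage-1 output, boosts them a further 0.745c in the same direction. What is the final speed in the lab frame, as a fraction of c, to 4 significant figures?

Compose boost 2: (0.745 + 0.375)/(1 + 0.745×0.375) = 1.120/1.27937 = 0.8754

u ≈ 0.8754c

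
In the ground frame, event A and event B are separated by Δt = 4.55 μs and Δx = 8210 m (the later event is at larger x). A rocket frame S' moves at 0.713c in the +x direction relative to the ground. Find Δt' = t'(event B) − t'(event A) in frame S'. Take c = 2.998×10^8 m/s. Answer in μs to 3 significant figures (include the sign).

γ = 1/√(1 − 0.713²) = 1.4262
Δt' = γ(Δt − vΔx/c²) = 1.4262 × (4.55 μs − 0.713×8210 m / (2.998×10^8 m/s))
= 1.4262 × (-14.975 μs) = -21.4 μs

Δt' ≈ -21.4 μs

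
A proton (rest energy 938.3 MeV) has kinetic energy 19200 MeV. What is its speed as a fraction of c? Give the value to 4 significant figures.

γ = 1 + K/(m₀c²) = 1 + 19200/938.3 = 21.4625
β = √(1 − 1/γ²) = 0.9989

β ≈ 0.9989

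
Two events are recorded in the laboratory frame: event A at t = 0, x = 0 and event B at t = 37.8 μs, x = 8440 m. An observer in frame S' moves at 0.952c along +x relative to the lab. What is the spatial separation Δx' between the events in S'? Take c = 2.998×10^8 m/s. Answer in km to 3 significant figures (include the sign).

Δx' ≈ -7.67 km

γ = 1/√(1 − 0.952²) = 3.2669
Δx' = γ(Δx − vΔt) = 3.2669 × (8440 m − 0.952×(2.998×10^8 m/s)×37.8×10^-6 s)
= 3.2669 × (-2348.5 m) = -7.67 km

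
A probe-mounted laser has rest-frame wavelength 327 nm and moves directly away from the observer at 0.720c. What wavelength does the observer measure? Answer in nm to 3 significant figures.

Relativistic Doppler: λ_obs = λ_src √((1+β)/(1−β))
= 327 × √(1.7200/0.28000) = 327 × 2.4785 = 810 nm

λ_obs ≈ 810 nm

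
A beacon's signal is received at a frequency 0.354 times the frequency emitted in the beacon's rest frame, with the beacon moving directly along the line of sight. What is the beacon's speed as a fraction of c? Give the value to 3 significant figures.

f_obs/f_src = √((1−β)/(1+β)) = 0.354  ⇒  (1−β)/(1+β) = 0.12532
β = |1 − D²|/(1 + D²) = |1 − 0.12532|/(1 + 0.12532) = 0.777

β ≈ 0.777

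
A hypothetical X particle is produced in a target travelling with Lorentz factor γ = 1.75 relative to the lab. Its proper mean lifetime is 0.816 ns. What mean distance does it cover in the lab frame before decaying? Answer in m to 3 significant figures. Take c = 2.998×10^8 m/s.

β = √(1 − 1/γ²) = √(1 − 1/1.75²) = 0.82065
Dilated lifetime: Δt = γτ₀ = 1.75 × 0.816 ns = 1.4280 ns
d = vΔt = 0.82065c × 1.4280 ns = 2.4603×10^8 m/s × 1.4280×10^-9 s = 0.351 m

d ≈ 0.351 m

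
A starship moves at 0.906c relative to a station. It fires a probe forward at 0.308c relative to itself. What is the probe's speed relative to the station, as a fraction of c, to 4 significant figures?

u ≈ 0.9491c

Relativistic velocity addition: u = (u' + v)/(1 + u'v/c²)
= (0.308 + 0.906)/(1 + 0.308×0.906) = 1.214/1.27905 = 0.9491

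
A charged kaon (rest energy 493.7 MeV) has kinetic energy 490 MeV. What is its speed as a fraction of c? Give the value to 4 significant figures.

γ = 1 + K/(m₀c²) = 1 + 490/493.7 = 1.99251
β = √(1 − 1/γ²) = 0.8649

β ≈ 0.8649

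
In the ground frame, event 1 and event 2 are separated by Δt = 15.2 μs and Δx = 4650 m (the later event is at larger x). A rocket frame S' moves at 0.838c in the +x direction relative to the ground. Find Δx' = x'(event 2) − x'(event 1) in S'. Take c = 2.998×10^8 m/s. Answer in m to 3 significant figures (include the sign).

Δx' ≈ 1520 m

γ = 1/√(1 − 0.838²) = 1.8326
Δx' = γ(Δx − vΔt) = 1.8326 × (4650 m − 0.838×(2.998×10^8 m/s)×15.2×10^-6 s)
= 1.8326 × (831.27 m) = 1520 m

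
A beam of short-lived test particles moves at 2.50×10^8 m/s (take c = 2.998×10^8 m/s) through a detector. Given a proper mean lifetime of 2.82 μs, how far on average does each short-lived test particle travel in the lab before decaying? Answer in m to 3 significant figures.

β = v/c = 2.50×10^8 / 2.998×10^8 = 0.83389
γ = 1/√(1 − 0.83389²) = 1.8118
Dilated lifetime: Δt = γτ₀ = 1.8118 × 2.82 μs = 5.1093 μs
d = vΔt = 0.83389c × 5.1093 μs = 2.5000×10^8 m/s × 5.1093×10^-6 s = 1280 m

d ≈ 1280 m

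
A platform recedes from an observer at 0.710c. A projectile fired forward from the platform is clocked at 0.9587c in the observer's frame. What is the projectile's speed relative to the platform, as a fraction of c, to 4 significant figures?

Inverse velocity addition: u' = (u − v)/(1 − uv/c²)
= (0.9587 − 0.710)/(1 − 0.9587×0.710) = 0.2487/0.319323 = 0.7788

u' ≈ 0.7788c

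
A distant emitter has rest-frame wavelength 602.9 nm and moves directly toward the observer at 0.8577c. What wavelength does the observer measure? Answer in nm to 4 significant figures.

Relativistic Doppler: λ_obs = λ_src √((1−β)/(1+β))
= 602.9 × √(0.142300/1.85770) = 602.9 × 0.276767 = 166.9 nm

λ_obs ≈ 166.9 nm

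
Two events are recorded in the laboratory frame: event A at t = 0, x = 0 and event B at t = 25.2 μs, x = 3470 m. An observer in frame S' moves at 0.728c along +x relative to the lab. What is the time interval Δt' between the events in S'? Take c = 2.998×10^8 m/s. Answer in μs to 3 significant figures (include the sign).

Δt' ≈ 24.5 μs

γ = 1/√(1 − 0.728²) = 1.4586
Δt' = γ(Δt − vΔx/c²) = 1.4586 × (25.2 μs − 0.728×3470 m / (2.998×10^8 m/s))
= 1.4586 × (16.774 μs) = 24.5 μs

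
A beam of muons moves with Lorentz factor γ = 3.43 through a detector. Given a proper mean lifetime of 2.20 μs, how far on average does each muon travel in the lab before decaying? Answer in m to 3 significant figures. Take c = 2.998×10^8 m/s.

d ≈ 2160 m

β = √(1 − 1/γ²) = √(1 − 1/3.43²) = 0.95656
Dilated lifetime: Δt = γτ₀ = 3.43 × 2.20 μs = 7.5460 μs
d = vΔt = 0.95656c × 7.5460 μs = 2.8678×10^8 m/s × 7.5460×10^-6 s = 2160 m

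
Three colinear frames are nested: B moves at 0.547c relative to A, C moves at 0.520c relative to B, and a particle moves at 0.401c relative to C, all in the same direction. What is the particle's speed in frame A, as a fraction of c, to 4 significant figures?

Compose boost 2: (0.520 + 0.547)/(1 + 0.520×0.547) = 1.067/1.28444 = 0.830712
Compose boost 3: (0.401 + 0.830712)/(1 + 0.401×0.830712) = 1.23171/1.33312 = 0.9239

u ≈ 0.9239c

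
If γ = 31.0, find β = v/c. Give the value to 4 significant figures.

β ≈ 0.9995

β = √(1 − 1/γ²) = √(1 − 1/31.0²) = √(0.998959) = 0.9995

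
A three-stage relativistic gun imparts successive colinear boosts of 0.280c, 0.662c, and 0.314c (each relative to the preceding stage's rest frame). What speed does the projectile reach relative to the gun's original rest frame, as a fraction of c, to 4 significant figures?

Compose boost 2: (0.662 + 0.280)/(1 + 0.662×0.280) = 0.9420/1.18536 = 0.794695
Compose boost 3: (0.314 + 0.794695)/(1 + 0.314×0.794695) = 1.10870/1.24953 = 0.8873

u ≈ 0.8873c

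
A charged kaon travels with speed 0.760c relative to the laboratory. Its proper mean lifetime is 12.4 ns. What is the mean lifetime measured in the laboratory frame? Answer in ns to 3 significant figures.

Δt ≈ 19.1 ns

γ = 1/√(1 − 0.760²) = 1.5386
Time dilation: Δt = γτ₀ = 1.5386 × 12.4 ns = 19.1 ns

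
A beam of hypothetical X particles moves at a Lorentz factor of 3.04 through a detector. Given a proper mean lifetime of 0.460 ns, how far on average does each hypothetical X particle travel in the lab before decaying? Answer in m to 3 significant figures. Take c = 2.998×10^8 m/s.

d ≈ 0.396 m

β = √(1 − 1/γ²) = √(1 − 1/3.04²) = 0.94435
Dilated lifetime: Δt = γτ₀ = 3.04 × 0.460 ns = 1.3984 ns
d = vΔt = 0.94435c × 1.3984 ns = 2.8312×10^8 m/s × 1.3984×10^-9 s = 0.396 m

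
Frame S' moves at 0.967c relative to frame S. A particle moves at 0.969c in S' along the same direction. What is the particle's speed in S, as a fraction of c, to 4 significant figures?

Relativistic velocity addition: u = (u' + v)/(1 + u'v/c²)
= (0.969 + 0.967)/(1 + 0.969×0.967) = 1.936/1.93702 = 0.9995

u ≈ 0.9995c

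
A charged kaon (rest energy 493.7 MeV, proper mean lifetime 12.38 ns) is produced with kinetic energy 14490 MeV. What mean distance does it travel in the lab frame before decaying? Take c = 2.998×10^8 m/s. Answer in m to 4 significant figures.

d ≈ 112.6 m

γ = 1 + K/(m₀c²) = 1 + 14490/493.7 = 30.3498
β = √(1 − 1/γ²) = 0.999457
Dilated lifetime: γτ₀ = 30.3498 × 12.38 ns = 375.731 ns
d = βc·γτ₀ = 0.999457 × (2.998×10^8 m/s) × 3.75731×10^-7 s = 112.6 m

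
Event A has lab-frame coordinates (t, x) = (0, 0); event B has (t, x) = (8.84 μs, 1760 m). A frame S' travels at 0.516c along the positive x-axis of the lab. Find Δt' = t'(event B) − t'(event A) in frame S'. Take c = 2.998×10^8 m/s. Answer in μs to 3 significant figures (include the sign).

γ = 1/√(1 − 0.516²) = 1.1674
Δt' = γ(Δt − vΔx/c²) = 1.1674 × (8.84 μs − 0.516×1760 m / (2.998×10^8 m/s))
= 1.1674 × (5.8108 μs) = 6.78 μs

Δt' ≈ 6.78 μs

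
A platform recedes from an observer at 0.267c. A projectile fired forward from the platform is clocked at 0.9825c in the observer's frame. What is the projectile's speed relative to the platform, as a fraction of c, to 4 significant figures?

Inverse velocity addition: u' = (u − v)/(1 − uv/c²)
= (0.9825 − 0.267)/(1 − 0.9825×0.267) = 0.7155/0.737672 = 0.9699

u' ≈ 0.9699c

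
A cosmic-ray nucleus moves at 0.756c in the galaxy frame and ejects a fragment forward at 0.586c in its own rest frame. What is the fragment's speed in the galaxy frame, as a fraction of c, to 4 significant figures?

u ≈ 0.9300c

Compose boost 2: (0.586 + 0.756)/(1 + 0.586×0.756) = 1.342/1.44302 = 0.9300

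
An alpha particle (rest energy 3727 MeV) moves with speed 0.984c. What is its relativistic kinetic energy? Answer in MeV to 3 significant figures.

γ = 1/√(1 − 0.984²) = 5.6127
K = (γ − 1)m₀c² = (5.6127 − 1) × 3727 MeV = 4.6127 × 3727 MeV = 17200 MeV

K ≈ 17200 MeV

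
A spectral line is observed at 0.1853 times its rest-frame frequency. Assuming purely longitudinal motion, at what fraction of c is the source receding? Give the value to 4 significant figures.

f_obs/f_src = √((1−β)/(1+β)) = 0.1853  ⇒  (1−β)/(1+β) = 0.0343361
β = |1 − D²|/(1 + D²) = |1 − 0.0343361|/(1 + 0.0343361) = 0.9336

β ≈ 0.9336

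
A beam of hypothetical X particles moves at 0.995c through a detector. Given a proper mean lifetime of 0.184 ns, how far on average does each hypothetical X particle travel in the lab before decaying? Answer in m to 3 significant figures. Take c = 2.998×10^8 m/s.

d ≈ 0.550 m

γ = 1/√(1 − 0.995²) = 10.013
Dilated lifetime: Δt = γτ₀ = 10.013 × 0.184 ns = 1.8423 ns
d = vΔt = 0.995c × 1.8423 ns = 2.9830×10^8 m/s × 1.8423×10^-9 s = 0.550 m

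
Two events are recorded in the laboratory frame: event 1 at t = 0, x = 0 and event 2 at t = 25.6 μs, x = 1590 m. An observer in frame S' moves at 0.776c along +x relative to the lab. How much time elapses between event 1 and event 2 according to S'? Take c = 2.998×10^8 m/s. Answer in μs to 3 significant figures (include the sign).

γ = 1/√(1 − 0.776²) = 1.5855
Δt' = γ(Δt − vΔx/c²) = 1.5855 × (25.6 μs − 0.776×1590 m / (2.998×10^8 m/s))
= 1.5855 × (21.484 μs) = 34.1 μs

Δt' ≈ 34.1 μs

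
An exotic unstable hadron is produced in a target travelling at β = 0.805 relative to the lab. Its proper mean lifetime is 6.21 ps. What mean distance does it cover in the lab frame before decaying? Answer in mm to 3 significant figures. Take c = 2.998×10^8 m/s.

γ = 1/√(1 − 0.805²) = 1.6856
Dilated lifetime: Δt = γτ₀ = 1.6856 × 6.21 ps = 10.467 ps
d = vΔt = 0.805c × 10.467 ps = 2.4134×10^8 m/s × 1.0467×10^-11 s = 2.53 mm

d ≈ 2.53 mm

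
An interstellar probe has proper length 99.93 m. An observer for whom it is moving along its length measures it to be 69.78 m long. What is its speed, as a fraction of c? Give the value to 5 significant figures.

β ≈ 0.71582

γ = L₀/L = 99.93/69.78 = 1.432072
β = √(1 − 1/γ²) = 0.71582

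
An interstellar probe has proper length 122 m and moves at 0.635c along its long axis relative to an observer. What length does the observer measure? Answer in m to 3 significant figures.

γ = 1/√(1 − 0.635²) = 1.2945
Length contraction: L = L₀/γ = 122/1.2945 = 94.2 m

L ≈ 94.2 m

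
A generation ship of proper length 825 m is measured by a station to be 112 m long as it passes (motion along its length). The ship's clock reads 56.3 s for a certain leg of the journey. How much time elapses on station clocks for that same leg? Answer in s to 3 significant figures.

Δt ≈ 415 s

Length contraction ⇒ γ = L₀/L = 825/112 = 7.3661
Time dilation: Δt = γτ₀ = 7.3661 × 56.3 s = 415 s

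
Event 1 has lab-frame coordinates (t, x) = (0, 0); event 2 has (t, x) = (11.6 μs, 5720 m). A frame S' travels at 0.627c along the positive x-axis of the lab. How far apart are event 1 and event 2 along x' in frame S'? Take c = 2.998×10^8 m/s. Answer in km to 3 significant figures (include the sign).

γ = 1/√(1 − 0.627²) = 1.2837
Δx' = γ(Δx − vΔt) = 1.2837 × (5720 m − 0.627×(2.998×10^8 m/s)×11.6×10^-6 s)
= 1.2837 × (3539.5 m) = 4.54 km

Δx' ≈ 4.54 km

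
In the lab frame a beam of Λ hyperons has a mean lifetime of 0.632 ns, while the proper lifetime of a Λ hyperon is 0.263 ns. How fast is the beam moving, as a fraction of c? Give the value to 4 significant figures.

γ = Δt/τ₀ = 0.632/0.263 = 2.40304
β = √(1 − 1/γ²) = √(1 − 1/2.40304²) = 0.9093

β ≈ 0.9093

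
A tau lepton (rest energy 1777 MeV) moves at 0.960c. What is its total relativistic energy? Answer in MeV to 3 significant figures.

E ≈ 6350 MeV

γ = 1/√(1 − 0.960²) = 3.5714
E = γm₀c² = 3.5714 × 1777 MeV = 6350 MeV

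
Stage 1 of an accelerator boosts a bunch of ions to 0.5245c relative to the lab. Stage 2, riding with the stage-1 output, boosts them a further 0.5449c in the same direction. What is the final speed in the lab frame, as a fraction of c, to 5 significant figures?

u ≈ 0.83170c

Compose boost 2: (0.5449 + 0.5245)/(1 + 0.5449×0.5245) = 1.0694/1.285800 = 0.83170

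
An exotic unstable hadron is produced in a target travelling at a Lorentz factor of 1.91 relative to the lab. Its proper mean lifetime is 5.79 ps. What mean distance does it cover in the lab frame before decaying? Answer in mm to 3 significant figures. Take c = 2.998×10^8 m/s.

β = √(1 − 1/γ²) = √(1 − 1/1.91²) = 0.85199
Dilated lifetime: Δt = γτ₀ = 1.91 × 5.79 ps = 11.059 ps
d = vΔt = 0.85199c × 11.059 ps = 2.5543×10^8 m/s × 1.1059×10^-11 s = 2.82 mm

d ≈ 2.82 mm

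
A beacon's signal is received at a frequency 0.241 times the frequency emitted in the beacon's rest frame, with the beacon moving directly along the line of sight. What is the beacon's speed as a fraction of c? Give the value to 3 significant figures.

β ≈ 0.890

f_obs/f_src = √((1−β)/(1+β)) = 0.241  ⇒  (1−β)/(1+β) = 0.058081
β = |1 − D²|/(1 + D²) = |1 − 0.058081|/(1 + 0.058081) = 0.890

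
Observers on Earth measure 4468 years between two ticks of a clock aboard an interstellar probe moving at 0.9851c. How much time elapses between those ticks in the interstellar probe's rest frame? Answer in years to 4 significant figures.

γ = 1/√(1 − 0.9851²) = 5.81454
Proper time: τ₀ = Δt/γ = 4468/5.81454 = 768.4 years

τ₀ ≈ 768.4 years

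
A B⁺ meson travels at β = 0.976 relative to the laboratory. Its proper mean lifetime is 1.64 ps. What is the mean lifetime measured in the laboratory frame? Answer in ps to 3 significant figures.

Δt ≈ 7.53 ps

γ = 1/√(1 − 0.976²) = 4.5920
Time dilation: Δt = γτ₀ = 4.5920 × 1.64 ps = 7.53 ps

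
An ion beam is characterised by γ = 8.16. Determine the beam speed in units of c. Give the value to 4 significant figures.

β = √(1 − 1/γ²) = √(1 − 1/8.16²) = √(0.984982) = 0.9925

β ≈ 0.9925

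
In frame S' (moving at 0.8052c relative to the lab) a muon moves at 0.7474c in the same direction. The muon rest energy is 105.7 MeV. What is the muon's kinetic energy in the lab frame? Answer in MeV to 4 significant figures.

u_lab = (0.7474 + 0.8052)/(1 + 0.7474×0.8052) = 0.9692806
γ = 1/√(1 − 0.9692806²) = 4.06574
K = (γ − 1)m₀c² = (4.06574 − 1) × 105.7 = 3.06574 × 105.7 = 324.0 MeV

K ≈ 324.0 MeV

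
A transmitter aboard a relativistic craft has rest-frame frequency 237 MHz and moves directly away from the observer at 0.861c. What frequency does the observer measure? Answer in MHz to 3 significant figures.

f_obs ≈ 64.8 MHz

Relativistic Doppler: f_obs = f_src √((1−β)/(1+β))
= 237 × √(0.13900/1.8610) = 237 × 0.27330 = 64.8 MHz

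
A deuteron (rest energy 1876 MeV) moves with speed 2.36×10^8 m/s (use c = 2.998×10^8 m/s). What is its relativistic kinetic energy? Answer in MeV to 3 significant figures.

K ≈ 1170 MeV

β = v/c = 2.36×10^8 / 2.998×10^8 = 0.78719
γ = 1/√(1 − 0.78719²) = 1.6215
K = (γ − 1)m₀c² = (1.6215 − 1) × 1876 MeV = 0.62151 × 1876 MeV = 1170 MeV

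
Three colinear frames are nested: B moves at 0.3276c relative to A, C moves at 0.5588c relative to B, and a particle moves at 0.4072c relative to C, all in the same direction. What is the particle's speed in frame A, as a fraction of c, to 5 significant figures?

u ≈ 0.88610c

Compose boost 2: (0.5588 + 0.3276)/(1 + 0.5588×0.3276) = 0.88640/1.183063 = 0.7492417
Compose boost 3: (0.4072 + 0.7492417)/(1 + 0.4072×0.7492417) = 1.156442/1.305091 = 0.88610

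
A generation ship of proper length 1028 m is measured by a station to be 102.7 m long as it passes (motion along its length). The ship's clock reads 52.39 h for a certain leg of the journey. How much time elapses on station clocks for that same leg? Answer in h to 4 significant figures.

Δt ≈ 524.4 h

Length contraction ⇒ γ = L₀/L = 1028/102.7 = 10.0097
Time dilation: Δt = γτ₀ = 10.0097 × 52.39 h = 524.4 h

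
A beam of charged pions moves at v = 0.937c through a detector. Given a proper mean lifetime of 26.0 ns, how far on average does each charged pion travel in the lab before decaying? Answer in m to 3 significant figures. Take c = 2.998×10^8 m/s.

γ = 1/√(1 − 0.937²) = 2.8626
Dilated lifetime: Δt = γτ₀ = 2.8626 × 26.0 ns = 74.428 ns
d = vΔt = 0.937c × 74.428 ns = 2.8091×10^8 m/s × 7.4428×10^-8 s = 20.9 m

d ≈ 20.9 m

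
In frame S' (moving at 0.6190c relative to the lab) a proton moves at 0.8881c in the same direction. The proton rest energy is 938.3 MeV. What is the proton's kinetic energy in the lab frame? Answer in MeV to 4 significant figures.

K ≈ 3090 MeV

u_lab = (0.8881 + 0.6190)/(1 + 0.8881×0.6190) = 0.9724895
γ = 1/√(1 − 0.9724895²) = 4.29283
K = (γ − 1)m₀c² = (4.29283 − 1) × 938.3 = 3.29283 × 938.3 = 3090 MeV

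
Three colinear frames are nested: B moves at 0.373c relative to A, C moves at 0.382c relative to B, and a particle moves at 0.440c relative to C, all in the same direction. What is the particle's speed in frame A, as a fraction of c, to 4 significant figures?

Compose boost 2: (0.382 + 0.373)/(1 + 0.382×0.373) = 0.7550/1.14249 = 0.660840
Compose boost 3: (0.440 + 0.660840)/(1 + 0.440×0.660840) = 1.10084/1.29077 = 0.8529

u ≈ 0.8529c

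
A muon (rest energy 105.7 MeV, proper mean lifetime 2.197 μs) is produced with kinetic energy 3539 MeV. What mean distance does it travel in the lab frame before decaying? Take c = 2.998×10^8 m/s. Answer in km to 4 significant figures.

d ≈ 22.70 km

γ = 1 + K/(m₀c²) = 1 + 3539/105.7 = 34.4816
β = √(1 − 1/γ²) = 0.999579
Dilated lifetime: γτ₀ = 34.4816 × 2.197 μs = 75.7560 μs
d = βc·γτ₀ = 0.999579 × (2.998×10^8 m/s) × 7.57560×10^-5 s = 22.70 km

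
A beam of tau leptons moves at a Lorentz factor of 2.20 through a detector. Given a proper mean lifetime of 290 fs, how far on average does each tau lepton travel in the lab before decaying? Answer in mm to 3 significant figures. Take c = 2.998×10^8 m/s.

β = √(1 − 1/γ²) = √(1 − 1/2.20²) = 0.89072
Dilated lifetime: Δt = γτ₀ = 2.20 × 290 fs = 638.00 fs
d = vΔt = 0.89072c × 638.00 fs = 2.6704×10^8 m/s × 6.3800×10^-13 s = 0.170 mm

d ≈ 0.170 mm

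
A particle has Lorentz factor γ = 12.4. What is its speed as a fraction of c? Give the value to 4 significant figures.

β ≈ 0.9967

β = √(1 − 1/γ²) = √(1 − 1/12.4²) = √(0.993496) = 0.9967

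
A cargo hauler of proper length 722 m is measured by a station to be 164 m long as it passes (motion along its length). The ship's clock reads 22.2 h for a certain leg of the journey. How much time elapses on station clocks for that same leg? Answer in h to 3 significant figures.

Δt ≈ 97.7 h

Length contraction ⇒ γ = L₀/L = 722/164 = 4.4024
Time dilation: Δt = γτ₀ = 4.4024 × 22.2 h = 97.7 h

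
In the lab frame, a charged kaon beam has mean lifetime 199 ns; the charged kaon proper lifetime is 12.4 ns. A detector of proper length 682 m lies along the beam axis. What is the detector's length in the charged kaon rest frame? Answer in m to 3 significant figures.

L ≈ 42.5 m

Time dilation ⇒ γ = Δt/τ₀ = 199/12.4 = 16.048
Length contraction: L = L₀/γ = 682/16.048 = 42.5 m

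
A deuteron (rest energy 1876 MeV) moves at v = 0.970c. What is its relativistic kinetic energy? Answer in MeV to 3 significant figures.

γ = 1/√(1 − 0.970²) = 4.1135
K = (γ − 1)m₀c² = (4.1135 − 1) × 1876 MeV = 3.1135 × 1876 MeV = 5840 MeV

K ≈ 5840 MeV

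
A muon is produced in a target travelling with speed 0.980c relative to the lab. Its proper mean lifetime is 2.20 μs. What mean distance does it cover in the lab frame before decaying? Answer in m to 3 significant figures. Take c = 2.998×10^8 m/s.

γ = 1/√(1 − 0.980²) = 5.0252
Dilated lifetime: Δt = γτ₀ = 5.0252 × 2.20 μs = 11.055 μs
d = vΔt = 0.980c × 11.055 μs = 2.9380×10^8 m/s × 1.1055×10^-5 s = 3250 m

d ≈ 3250 m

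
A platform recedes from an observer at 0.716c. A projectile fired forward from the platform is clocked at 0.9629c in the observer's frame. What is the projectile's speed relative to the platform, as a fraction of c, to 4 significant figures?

Inverse velocity addition: u' = (u − v)/(1 − uv/c²)
= (0.9629 − 0.716)/(1 − 0.9629×0.716) = 0.2469/0.310564 = 0.7950

u' ≈ 0.7950c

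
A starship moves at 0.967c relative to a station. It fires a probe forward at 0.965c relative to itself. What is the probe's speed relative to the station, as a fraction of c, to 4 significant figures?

u ≈ 0.9994c

Relativistic velocity addition: u = (u' + v)/(1 + u'v/c²)
= (0.965 + 0.967)/(1 + 0.965×0.967) = 1.932/1.93315 = 0.9994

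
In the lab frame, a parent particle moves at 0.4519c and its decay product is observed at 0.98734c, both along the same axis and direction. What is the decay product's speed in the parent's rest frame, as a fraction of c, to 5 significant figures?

Inverse velocity addition: u' = (u − v)/(1 − uv/c²)
= (0.98734 − 0.4519)/(1 − 0.98734×0.4519) = 0.53544/0.5538211 = 0.96681

u' ≈ 0.96681c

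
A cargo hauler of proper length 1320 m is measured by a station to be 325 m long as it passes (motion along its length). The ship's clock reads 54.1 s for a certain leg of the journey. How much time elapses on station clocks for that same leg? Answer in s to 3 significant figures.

Δt ≈ 220 s

Length contraction ⇒ γ = L₀/L = 1320/325 = 4.0615
Time dilation: Δt = γτ₀ = 4.0615 × 54.1 s = 220 s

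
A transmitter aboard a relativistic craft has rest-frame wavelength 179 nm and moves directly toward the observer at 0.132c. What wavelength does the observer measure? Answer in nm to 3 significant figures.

Relativistic Doppler: λ_obs = λ_src √((1−β)/(1+β))
= 179 × √(0.86800/1.1320) = 179 × 0.87566 = 157 nm

λ_obs ≈ 157 nm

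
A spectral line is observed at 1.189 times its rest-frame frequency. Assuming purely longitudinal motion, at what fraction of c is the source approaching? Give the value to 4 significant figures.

f_obs/f_src = √((1+β)/(1−β)) = 1.189  ⇒  (1+β)/(1−β) = 1.41372
β = |1 − D²|/(1 + D²) = |1 − 1.41372|/(1 + 1.41372) = 0.1714

β ≈ 0.1714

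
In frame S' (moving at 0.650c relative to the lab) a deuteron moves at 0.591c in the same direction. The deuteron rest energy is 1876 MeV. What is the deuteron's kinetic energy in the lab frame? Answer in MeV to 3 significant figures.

u_lab = (0.591 + 0.650)/(1 + 0.591×0.650) = 0.896579
γ = 1/√(1 − 0.896579²) = 2.2579
K = (γ − 1)m₀c² = (2.2579 − 1) × 1876 = 1.2579 × 1876 = 2360 MeV

K ≈ 2360 MeV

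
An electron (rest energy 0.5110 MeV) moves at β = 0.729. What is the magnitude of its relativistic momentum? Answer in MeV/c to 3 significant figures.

γ = 1/√(1 − 0.729²) = 1.4609
p = γβm₀c = 1.4609 × 0.729 × 0.5110 MeV/c = 0.544 MeV/c

p ≈ 0.544 MeV/c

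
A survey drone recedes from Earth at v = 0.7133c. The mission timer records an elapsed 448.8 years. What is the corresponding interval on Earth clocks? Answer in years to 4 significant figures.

Δt ≈ 640.4 years

γ = 1/√(1 − 0.7133²) = 1.42682
Time dilation: Δt = γτ₀ = 1.42682 × 448.8 years = 640.4 years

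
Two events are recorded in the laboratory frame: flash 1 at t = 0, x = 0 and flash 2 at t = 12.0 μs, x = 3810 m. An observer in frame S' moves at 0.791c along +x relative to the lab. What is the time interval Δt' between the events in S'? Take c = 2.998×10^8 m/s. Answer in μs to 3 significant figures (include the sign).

γ = 1/√(1 − 0.791²) = 1.6345
Δt' = γ(Δt − vΔx/c²) = 1.6345 × (12.0 μs − 0.791×3810 m / (2.998×10^8 m/s))
= 1.6345 × (1.9476 μs) = 3.18 μs

Δt' ≈ 3.18 μs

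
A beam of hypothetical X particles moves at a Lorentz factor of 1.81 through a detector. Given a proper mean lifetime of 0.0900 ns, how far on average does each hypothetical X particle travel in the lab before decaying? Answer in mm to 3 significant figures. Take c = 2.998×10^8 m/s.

β = √(1 − 1/γ²) = √(1 − 1/1.81²) = 0.83352
Dilated lifetime: Δt = γτ₀ = 1.81 × 0.0900 ns = 0.16290 ns
d = vΔt = 0.83352c × 0.16290 ns = 2.4989×10^8 m/s × 1.6290×10^-10 s = 40.7 mm

d ≈ 40.7 mm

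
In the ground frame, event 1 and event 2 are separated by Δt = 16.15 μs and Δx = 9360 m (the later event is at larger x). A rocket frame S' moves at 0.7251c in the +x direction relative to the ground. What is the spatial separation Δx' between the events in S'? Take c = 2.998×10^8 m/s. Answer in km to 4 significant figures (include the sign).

γ = 1/√(1 − 0.7251²) = 1.45213
Δx' = γ(Δx − vΔt) = 1.45213 × (9360 m − 0.7251×(2.998×10^8 m/s)×16.15×10^-6 s)
= 1.45213 × (5849.23 m) = 8.494 km

Δx' ≈ 8.494 km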